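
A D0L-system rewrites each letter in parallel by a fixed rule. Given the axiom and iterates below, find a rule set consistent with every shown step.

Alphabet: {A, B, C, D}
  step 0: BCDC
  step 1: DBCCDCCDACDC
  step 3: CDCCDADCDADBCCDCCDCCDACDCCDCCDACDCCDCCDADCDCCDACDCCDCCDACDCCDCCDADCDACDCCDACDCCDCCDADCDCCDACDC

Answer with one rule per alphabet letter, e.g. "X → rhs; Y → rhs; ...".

  step 0 ⇒ step 1: BCDC ⇒ DBC·CDC·CDA·CDC
    B ↦ DBC
    C ↦ CDC
    D ↦ CDA
    A ↦ D  (constrained at step 1)

A->D, B->DBC, C->CDC, D->CDA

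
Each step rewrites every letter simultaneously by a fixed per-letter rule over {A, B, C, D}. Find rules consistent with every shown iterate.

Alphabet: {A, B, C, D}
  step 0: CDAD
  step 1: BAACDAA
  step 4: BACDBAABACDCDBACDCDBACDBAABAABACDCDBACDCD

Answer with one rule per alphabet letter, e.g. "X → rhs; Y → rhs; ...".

  step 0 ⇒ step 1: CDAD ⇒ B·AA·CD·AA
    A ↦ CD
    C ↦ B
    D ↦ AA
    B ↦ BA  (constrained at step 1)

A->CD, B->BA, C->B, D->AA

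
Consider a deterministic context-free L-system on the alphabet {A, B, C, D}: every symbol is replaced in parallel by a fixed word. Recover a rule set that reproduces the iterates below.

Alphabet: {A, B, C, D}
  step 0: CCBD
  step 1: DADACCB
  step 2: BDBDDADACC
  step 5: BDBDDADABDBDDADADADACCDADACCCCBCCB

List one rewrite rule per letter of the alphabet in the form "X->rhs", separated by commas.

  step 1 ⇒ step 2: DADACCB ⇒ B·D·B·D·DA·DA·CC
    A ↦ D
    B ↦ CC
    C ↦ DA
    D ↦ B

A->D, B->CC, C->DA, D->B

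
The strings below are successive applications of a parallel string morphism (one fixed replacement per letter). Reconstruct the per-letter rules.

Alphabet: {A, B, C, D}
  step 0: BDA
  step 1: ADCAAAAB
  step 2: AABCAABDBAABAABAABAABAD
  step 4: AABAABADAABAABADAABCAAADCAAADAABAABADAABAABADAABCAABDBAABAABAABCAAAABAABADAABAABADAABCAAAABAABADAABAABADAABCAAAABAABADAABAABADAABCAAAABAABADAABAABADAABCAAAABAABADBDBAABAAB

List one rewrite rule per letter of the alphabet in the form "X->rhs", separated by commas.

  step 1 ⇒ step 2: ADCAAAAB ⇒ AAB·CAA·BDB·AAB·AAB·AAB·AAB·AD
    A ↦ AAB
    B ↦ AD
    C ↦ BDB
    D ↦ CAA

A->AAB, B->AD, C->BDB, D->CAA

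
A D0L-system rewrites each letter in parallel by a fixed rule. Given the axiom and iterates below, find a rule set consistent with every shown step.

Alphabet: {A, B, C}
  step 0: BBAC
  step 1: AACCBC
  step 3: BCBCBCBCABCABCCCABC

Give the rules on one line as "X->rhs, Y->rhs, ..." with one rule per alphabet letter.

A->CC, B->A, C->BC

  step 0 ⇒ step 1: BBAC ⇒ A·A·CC·BC
    A ↦ CC
    B ↦ A
    C ↦ BC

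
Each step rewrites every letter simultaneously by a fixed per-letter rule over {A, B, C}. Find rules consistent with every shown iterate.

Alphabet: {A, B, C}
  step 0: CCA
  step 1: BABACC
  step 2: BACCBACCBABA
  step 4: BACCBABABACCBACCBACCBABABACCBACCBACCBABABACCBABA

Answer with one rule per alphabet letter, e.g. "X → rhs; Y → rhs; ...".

A->CC, B->BA, C->BA

  step 1 ⇒ step 2: BABACC ⇒ BA·CC·BA·CC·BA·BA
    A ↦ CC
    B ↦ BA
    C ↦ BA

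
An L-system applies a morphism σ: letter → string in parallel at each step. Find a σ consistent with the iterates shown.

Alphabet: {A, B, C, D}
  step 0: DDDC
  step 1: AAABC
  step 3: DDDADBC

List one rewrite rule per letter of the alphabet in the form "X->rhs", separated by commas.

A->B, B->D, C->BC, D->A

  step 0 ⇒ step 1: DDDC ⇒ A·A·A·BC
    C ↦ BC
    D ↦ A
    A ↦ B  (constrained at step 1)
    B ↦ D  (constrained at step 1)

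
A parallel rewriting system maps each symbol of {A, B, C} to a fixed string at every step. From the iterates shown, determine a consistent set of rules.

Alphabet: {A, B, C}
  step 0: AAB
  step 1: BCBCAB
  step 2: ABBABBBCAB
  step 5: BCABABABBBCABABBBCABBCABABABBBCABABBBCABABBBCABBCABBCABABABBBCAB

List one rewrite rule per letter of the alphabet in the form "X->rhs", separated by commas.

A->BC, B->AB, C->B

  step 1 ⇒ step 2: BCBCAB ⇒ AB·B·AB·B·BC·AB
    A ↦ BC
    B ↦ AB
    C ↦ B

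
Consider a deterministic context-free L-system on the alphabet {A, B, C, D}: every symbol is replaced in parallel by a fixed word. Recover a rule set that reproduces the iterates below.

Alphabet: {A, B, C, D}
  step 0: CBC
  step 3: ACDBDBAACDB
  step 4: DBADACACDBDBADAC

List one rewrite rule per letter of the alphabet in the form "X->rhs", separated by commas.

A->DB, B->C, C->AD, D->A

  step 3 ⇒ step 4: ACDBDBAACDB ⇒ DB·AD·A·C·A·C·DB·DB·AD·A·C
    A ↦ DB
    B ↦ C
    C ↦ AD
    D ↦ A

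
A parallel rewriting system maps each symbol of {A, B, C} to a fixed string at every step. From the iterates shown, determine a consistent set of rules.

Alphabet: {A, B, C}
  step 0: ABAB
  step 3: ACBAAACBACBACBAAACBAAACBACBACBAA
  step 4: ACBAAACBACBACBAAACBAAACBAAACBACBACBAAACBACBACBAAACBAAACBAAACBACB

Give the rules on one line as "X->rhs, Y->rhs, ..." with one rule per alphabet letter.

A->ACB, B->A, C->A

  step 3 ⇒ step 4: ACBAAACBACBACBAAACBAAACBACBACBAA ⇒ ACB·A·A·ACB·ACB·ACB·A·A·ACB·A·A·ACB·A·A·ACB·ACB·ACB·A·A·ACB·ACB·ACB·A·A·ACB·A·A·ACB·A·A·ACB·ACB
    A ↦ ACB
    B ↦ A
    C ↦ A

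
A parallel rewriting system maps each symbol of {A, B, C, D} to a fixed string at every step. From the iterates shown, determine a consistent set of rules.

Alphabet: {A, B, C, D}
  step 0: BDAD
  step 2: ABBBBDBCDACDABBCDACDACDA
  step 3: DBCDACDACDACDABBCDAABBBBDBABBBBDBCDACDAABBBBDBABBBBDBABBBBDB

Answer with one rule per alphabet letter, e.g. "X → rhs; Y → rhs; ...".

  step 2 ⇒ step 3: ABBBBDBCDACDABBCDACDACDA ⇒ DB·CDA·CDA·CDA·CDA·BB·CDA·ABB·BB·DB·ABB·BB·DB·CDA·CDA·ABB·BB·DB·ABB·BB·DB·ABB·BB·DB
    A ↦ DB
    B ↦ CDA
    C ↦ ABB
    D ↦ BB

A->DB, B->CDA, C->ABB, D->BB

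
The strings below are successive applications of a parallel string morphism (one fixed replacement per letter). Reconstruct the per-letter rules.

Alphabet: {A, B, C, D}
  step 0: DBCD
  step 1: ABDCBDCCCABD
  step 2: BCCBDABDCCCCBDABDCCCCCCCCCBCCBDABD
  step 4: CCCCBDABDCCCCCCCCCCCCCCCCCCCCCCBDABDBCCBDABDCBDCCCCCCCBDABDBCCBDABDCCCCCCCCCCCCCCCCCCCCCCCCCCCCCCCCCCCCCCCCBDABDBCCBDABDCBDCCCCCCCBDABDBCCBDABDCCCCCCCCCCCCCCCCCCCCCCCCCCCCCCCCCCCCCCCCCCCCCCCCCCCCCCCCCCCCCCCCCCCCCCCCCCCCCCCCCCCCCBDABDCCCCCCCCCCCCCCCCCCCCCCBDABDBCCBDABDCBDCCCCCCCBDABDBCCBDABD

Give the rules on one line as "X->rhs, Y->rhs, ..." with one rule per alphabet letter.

  step 1 ⇒ step 2: ABDCBDCCCABD ⇒ BC·CBD·ABD·CCC·CBD·ABD·CCC·CCC·CCC·BC·CBD·ABD
    A ↦ BC
    B ↦ CBD
    C ↦ CCC
    D ↦ ABD

A->BC, B->CBD, C->CCC, D->ABD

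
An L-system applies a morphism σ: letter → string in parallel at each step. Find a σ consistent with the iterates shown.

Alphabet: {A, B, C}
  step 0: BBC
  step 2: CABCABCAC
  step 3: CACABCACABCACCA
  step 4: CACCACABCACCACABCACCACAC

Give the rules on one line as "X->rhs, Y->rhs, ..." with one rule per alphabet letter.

  step 3 ⇒ step 4: CACABCACABCACCA ⇒ CA·C·CA·C·AB·CA·C·CA·C·AB·CA·C·CA·CA·C
    A ↦ C
    B ↦ AB
    C ↦ CA

A->C, B->AB, C->CA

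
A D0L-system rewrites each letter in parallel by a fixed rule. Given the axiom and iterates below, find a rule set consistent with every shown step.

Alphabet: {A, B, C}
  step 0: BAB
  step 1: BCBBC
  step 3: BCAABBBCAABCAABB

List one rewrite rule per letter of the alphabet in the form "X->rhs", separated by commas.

A->B, B->BC, C->AA

  step 0 ⇒ step 1: BAB ⇒ BC·B·BC
    A ↦ B
    B ↦ BC
    C ↦ AA  (constrained at step 1)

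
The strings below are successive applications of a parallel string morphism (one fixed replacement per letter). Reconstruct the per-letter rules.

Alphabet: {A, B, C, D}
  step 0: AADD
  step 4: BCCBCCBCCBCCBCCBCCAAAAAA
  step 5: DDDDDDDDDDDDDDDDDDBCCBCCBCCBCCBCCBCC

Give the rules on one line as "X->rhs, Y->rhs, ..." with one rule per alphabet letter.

  step 4 ⇒ step 5: BCCBCCBCCBCCBCCBCCAAAAAA ⇒ D·D·D·D·D·D·D·D·D·D·D·D·D·D·D·D·D·D·BCC·BCC·BCC·BCC·BCC·BCC
    A ↦ BCC
    B ↦ D
    C ↦ D
    D ↦ A  (constrained at step 0)

A->BCC, B->D, C->D, D->A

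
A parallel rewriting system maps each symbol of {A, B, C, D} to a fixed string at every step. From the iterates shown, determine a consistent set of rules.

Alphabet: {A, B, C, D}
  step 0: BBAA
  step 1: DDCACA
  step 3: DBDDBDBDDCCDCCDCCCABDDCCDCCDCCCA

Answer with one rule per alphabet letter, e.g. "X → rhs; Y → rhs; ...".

A->CA, B->D, C->DCC, D->BD

  step 0 ⇒ step 1: BBAA ⇒ D·D·CA·CA
    A ↦ CA
    B ↦ D
    C ↦ DCC  (constrained at step 1)
    D ↦ BD  (constrained at step 1)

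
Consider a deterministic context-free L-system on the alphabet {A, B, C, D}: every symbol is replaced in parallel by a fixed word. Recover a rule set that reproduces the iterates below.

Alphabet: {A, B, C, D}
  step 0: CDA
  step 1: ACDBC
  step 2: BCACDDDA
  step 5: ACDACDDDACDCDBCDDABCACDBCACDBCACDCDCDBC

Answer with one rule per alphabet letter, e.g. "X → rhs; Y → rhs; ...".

A->BC, B->DD, C->A, D->CD

  step 1 ⇒ step 2: ACDBC ⇒ BC·A·CD·DD·A
    A ↦ BC
    B ↦ DD
    C ↦ A
    D ↦ CD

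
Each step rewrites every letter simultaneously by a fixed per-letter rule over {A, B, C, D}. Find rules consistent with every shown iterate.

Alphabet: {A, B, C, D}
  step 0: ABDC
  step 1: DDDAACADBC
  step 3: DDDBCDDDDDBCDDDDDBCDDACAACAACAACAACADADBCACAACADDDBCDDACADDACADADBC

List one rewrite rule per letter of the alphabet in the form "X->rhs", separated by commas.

  step 0 ⇒ step 1: ABDC ⇒ DD·DA·ACA·DBC
    A ↦ DD
    B ↦ DA
    C ↦ DBC
    D ↦ ACA

A->DD, B->DA, C->DBC, D->ACA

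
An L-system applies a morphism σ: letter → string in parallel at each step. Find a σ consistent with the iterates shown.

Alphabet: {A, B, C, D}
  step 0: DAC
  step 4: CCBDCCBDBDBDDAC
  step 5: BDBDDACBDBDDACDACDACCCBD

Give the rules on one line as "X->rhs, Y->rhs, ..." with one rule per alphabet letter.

  step 4 ⇒ step 5: CCBDCCBDBDBDDAC ⇒ BD·BD·DA·C·BD·BD·DA·C·DA·C·DA·C·C·C·BD
    A ↦ C
    B ↦ DA
    C ↦ BD
    D ↦ C

A->C, B->DA, C->BD, D->C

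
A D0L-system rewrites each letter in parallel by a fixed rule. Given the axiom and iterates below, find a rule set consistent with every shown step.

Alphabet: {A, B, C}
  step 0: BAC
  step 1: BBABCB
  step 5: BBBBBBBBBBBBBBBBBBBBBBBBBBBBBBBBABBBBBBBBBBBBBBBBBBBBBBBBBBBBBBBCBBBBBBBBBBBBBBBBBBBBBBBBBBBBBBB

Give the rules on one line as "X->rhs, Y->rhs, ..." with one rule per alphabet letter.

A->AB, B->BB, C->CB

  step 0 ⇒ step 1: BAC ⇒ BB·AB·CB
    A ↦ AB
    B ↦ BB
    C ↦ CB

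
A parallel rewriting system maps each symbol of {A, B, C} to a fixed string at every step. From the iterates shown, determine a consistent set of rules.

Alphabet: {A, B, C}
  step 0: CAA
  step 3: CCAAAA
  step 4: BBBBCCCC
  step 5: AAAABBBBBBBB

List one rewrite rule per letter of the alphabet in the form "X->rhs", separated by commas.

  step 4 ⇒ step 5: BBBBCCCC ⇒ A·A·A·A·BB·BB·BB·BB
    B ↦ A
    C ↦ BB
  step 3 ⇒ step 4: CCAAAA ⇒ BB·BB·C·C·C·C
    A ↦ C

A->C, B->A, C->BB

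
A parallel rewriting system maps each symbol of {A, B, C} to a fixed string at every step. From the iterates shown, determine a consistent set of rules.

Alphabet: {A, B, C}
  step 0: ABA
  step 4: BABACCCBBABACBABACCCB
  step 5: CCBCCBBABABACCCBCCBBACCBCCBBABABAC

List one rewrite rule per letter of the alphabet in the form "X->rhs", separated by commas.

  step 4 ⇒ step 5: BABACCCBBABACBABACCCB ⇒ C·CB·C·CB·BA·BA·BA·C·C·CB·C·CB·BA·C·CB·C·CB·BA·BA·BA·C
    A ↦ CB
    B ↦ C
    C ↦ BA

A->CB, B->C, C->BA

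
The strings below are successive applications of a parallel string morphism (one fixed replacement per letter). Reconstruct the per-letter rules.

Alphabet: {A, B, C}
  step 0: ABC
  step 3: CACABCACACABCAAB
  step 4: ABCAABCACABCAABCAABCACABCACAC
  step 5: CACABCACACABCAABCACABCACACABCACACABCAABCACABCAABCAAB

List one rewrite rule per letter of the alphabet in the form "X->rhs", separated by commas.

A->CA, B->C, C->AB

  step 4 ⇒ step 5: ABCAABCACABCAABCAABCACABCACAC ⇒ CA·C·AB·CA·CA·C·AB·CA·AB·CA·C·AB·CA·CA·C·AB·CA·CA·C·AB·CA·AB·CA·C·AB·CA·AB·CA·AB
    A ↦ CA
    B ↦ C
    C ↦ AB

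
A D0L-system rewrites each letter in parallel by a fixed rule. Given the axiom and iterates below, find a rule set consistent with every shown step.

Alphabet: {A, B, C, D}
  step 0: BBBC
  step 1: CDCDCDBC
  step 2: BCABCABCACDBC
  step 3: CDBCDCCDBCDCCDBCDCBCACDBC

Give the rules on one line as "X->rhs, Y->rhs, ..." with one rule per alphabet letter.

A->DC, B->CD, C->BC, D->A

  step 2 ⇒ step 3: BCABCABCACDBC ⇒ CD·BC·DC·CD·BC·DC·CD·BC·DC·BC·A·CD·BC
    A ↦ DC
    B ↦ CD
    C ↦ BC
    D ↦ A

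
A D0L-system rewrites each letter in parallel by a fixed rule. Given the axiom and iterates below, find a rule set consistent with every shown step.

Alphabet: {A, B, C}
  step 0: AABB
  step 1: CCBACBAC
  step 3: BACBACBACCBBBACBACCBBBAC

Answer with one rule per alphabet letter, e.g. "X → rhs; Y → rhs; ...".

  step 0 ⇒ step 1: AABB ⇒ C·C·BAC·BAC
    A ↦ C
    B ↦ BAC
    C ↦ B  (constrained at step 1)

A->C, B->BAC, C->B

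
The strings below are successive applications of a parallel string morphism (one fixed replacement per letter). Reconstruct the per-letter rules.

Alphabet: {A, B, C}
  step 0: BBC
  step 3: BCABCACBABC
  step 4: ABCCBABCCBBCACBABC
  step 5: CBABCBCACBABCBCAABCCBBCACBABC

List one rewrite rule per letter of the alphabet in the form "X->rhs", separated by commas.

A->CB, B->A, C->BC

  step 4 ⇒ step 5: ABCCBABCCBBCACBABC ⇒ CB·A·BC·BC·A·CB·A·BC·BC·A·A·BC·CB·BC·A·CB·A·BC
    A ↦ CB
    B ↦ A
    C ↦ BC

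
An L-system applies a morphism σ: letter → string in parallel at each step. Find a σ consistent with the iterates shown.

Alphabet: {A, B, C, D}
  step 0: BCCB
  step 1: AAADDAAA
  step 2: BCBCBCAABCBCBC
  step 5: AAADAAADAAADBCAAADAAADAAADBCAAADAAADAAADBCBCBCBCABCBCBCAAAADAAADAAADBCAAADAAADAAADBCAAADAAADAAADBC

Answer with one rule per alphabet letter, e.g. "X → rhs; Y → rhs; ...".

  step 1 ⇒ step 2: AAADDAAA ⇒ BC·BC·BC·A·A·BC·BC·BC
    A ↦ BC
    D ↦ A
  step 0 ⇒ step 1: BCCB ⇒ AAA·D·D·AAA
    B ↦ AAA
  step 0 ⇒ step 1: BCCB ⇒ AAA·D·D·AAA
    C ↦ D

A->BC, B->AAA, C->D, D->A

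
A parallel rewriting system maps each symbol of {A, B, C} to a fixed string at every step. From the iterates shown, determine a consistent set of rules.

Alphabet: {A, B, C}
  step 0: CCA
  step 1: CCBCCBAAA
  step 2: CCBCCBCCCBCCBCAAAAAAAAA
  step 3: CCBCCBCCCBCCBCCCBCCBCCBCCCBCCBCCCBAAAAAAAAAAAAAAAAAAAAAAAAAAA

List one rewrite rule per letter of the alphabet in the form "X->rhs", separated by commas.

  step 2 ⇒ step 3: CCBCCBCCCBCCBCAAAAAAAAA ⇒ CCB·CCB·C·CCB·CCB·C·CCB·CCB·CCB·C·CCB·CCB·C·CCB·AAA·AAA·AAA·AAA·AAA·AAA·AAA·AAA·AAA
    A ↦ AAA
    B ↦ C
    C ↦ CCB

A->AAA, B->C, C->CCB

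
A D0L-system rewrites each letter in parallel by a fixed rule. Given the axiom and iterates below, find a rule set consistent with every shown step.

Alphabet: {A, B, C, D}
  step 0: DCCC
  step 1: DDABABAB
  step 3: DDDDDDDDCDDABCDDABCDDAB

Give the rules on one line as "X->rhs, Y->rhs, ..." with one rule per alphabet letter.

A->BD, B->C, C->AB, D->DD

  step 0 ⇒ step 1: DCCC ⇒ DD·AB·AB·AB
    C ↦ AB
    D ↦ DD
    A ↦ BD  (constrained at step 1)
    B ↦ C  (constrained at step 1)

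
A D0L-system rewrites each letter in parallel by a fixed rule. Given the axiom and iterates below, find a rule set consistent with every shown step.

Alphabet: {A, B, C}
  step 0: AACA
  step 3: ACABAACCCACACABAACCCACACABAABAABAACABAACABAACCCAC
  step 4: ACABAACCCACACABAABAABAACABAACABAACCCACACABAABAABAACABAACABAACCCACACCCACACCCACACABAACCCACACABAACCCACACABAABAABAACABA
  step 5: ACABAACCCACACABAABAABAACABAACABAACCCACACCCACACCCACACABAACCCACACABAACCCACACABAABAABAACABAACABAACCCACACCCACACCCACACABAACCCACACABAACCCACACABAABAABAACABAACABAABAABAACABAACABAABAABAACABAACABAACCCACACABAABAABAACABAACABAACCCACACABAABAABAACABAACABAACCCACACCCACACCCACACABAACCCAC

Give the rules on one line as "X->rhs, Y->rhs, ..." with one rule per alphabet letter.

  step 4 ⇒ step 5: ACABAACCCACACABAABAABAACABAACABAACCCACACABAABAABAACABAACABAACCCACACCCACACCCACACABAACCCACACABAACCCACACABAABAABAACABA ⇒ AC·ABA·AC·CC·AC·AC·ABA·ABA·ABA·AC·ABA·AC·ABA·AC·CC·AC·AC·CC·AC·AC·CC·AC·AC·ABA·AC·CC·AC·AC·ABA·AC·CC·AC·AC·ABA·ABA·ABA·AC·ABA·AC·ABA·AC·CC·AC·AC·CC·AC·AC·CC·AC·AC·ABA·AC·CC·AC·AC·ABA·AC·CC·AC·AC·ABA·ABA·ABA·AC·ABA·AC·ABA·ABA·ABA·AC·ABA·AC·ABA·ABA·ABA·AC·ABA·AC·ABA·AC·CC·AC·AC·ABA·ABA·ABA·AC·ABA·AC·ABA·AC·CC·AC·AC·ABA·ABA·ABA·AC·ABA·AC·ABA·AC·CC·AC·AC·CC·AC·AC·CC·AC·AC·ABA·AC·CC·AC
    A ↦ AC
    B ↦ CC
    C ↦ ABA

A->AC, B->CC, C->ABA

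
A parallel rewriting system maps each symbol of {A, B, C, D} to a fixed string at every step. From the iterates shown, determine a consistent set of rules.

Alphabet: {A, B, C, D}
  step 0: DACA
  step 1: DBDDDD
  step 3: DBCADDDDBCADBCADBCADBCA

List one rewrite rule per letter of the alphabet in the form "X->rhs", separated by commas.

A->D, B->CA, C->DD, D->DB

  step 0 ⇒ step 1: DACA ⇒ DB·D·DD·D
    A ↦ D
    C ↦ DD
    D ↦ DB
    B ↦ CA  (constrained at step 1)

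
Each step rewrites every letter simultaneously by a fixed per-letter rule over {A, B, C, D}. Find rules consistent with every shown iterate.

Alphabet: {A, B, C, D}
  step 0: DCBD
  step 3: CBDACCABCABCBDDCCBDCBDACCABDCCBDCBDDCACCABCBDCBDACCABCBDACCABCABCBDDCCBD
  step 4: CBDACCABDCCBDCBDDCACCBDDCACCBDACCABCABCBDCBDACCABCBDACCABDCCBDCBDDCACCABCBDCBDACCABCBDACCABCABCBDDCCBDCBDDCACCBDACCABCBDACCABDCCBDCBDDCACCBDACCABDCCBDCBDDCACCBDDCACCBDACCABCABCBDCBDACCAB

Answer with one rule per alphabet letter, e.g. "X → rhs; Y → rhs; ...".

A->DC, B->AC, C->CBD, D->CAB

  step 3 ⇒ step 4: CBDACCABCABCBDDCCBDCBDACCABDCCBDCBDDCACCABCBDCBDACCABCBDACCABCABCBDDCCBD ⇒ CBD·AC·CAB·DC·CBD·CBD·DC·AC·CBD·DC·AC·CBD·AC·CAB·CAB·CBD·CBD·AC·CAB·CBD·AC·CAB·DC·CBD·CBD·DC·AC·CAB·CBD·CBD·AC·CAB·CBD·AC·CAB·CAB·CBD·DC·CBD·CBD·DC·AC·CBD·AC·CAB·CBD·AC·CAB·DC·CBD·CBD·DC·AC·CBD·AC·CAB·DC·CBD·CBD·DC·AC·CBD·DC·AC·CBD·AC·CAB·CAB·CBD·CBD·AC·CAB
    A ↦ DC
    B ↦ AC
    C ↦ CBD
    D ↦ CAB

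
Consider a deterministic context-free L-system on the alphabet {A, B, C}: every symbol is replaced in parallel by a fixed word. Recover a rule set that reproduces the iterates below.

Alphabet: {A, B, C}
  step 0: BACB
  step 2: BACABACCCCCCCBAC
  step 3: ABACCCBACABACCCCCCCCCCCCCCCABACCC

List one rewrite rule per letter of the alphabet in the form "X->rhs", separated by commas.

  step 2 ⇒ step 3: BACABACCCCCCCBAC ⇒ A·BAC·CC·BAC·A·BAC·CC·CC·CC·CC·CC·CC·CC·A·BAC·CC
    A ↦ BAC
    B ↦ A
    C ↦ CC

A->BAC, B->A, C->CC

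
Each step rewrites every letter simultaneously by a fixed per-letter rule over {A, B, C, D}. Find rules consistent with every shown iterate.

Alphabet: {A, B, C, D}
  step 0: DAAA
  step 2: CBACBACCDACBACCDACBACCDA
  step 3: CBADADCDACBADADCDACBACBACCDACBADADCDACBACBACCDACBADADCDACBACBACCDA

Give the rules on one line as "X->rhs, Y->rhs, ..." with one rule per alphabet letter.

A->CDA, B->DAD, C->CBA, D->C

  step 2 ⇒ step 3: CBACBACCDACBACCDACBACCDA ⇒ CBA·DAD·CDA·CBA·DAD·CDA·CBA·CBA·C·CDA·CBA·DAD·CDA·CBA·CBA·C·CDA·CBA·DAD·CDA·CBA·CBA·C·CDA
    A ↦ CDA
    B ↦ DAD
    C ↦ CBA
    D ↦ C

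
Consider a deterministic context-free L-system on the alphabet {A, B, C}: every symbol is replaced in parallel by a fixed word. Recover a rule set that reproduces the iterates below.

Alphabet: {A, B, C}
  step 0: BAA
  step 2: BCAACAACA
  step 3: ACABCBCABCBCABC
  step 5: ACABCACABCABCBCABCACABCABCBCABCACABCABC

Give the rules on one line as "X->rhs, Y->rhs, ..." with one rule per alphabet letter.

  step 2 ⇒ step 3: BCAACAACA ⇒ AC·A·BC·BC·A·BC·BC·A·BC
    A ↦ BC
    B ↦ AC
    C ↦ A

A->BC, B->AC, C->A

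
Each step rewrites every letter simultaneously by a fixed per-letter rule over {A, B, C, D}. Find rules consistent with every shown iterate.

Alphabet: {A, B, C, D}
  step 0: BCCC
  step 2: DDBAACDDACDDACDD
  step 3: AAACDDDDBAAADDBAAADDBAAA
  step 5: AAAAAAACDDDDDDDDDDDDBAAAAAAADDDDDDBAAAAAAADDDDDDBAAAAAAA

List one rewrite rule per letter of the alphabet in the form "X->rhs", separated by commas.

  step 2 ⇒ step 3: DDBAACDDACDDACDD ⇒ A·A·AC·DD·DD·BA·A·A·DD·BA·A·A·DD·BA·A·A
    A ↦ DD
    B ↦ AC
    C ↦ BA
    D ↦ A

A->DD, B->AC, C->BA, D->A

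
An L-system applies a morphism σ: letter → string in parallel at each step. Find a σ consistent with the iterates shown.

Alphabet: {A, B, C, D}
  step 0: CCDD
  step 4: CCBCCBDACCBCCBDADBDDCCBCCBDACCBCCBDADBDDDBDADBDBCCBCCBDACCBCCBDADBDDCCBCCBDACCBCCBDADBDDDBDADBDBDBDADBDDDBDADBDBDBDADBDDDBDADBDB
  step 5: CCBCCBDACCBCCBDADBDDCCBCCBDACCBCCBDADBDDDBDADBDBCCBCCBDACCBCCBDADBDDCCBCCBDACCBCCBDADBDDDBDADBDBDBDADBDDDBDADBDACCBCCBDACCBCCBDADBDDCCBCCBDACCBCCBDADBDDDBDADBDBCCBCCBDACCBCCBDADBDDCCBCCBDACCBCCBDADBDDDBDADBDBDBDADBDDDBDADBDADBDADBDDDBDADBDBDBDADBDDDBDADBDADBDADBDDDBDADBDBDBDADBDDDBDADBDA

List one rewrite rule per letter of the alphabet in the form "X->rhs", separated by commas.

  step 4 ⇒ step 5: CCBCCBDACCBCCBDADBDDCCBCCBDACCBCCBDADBDDDBDADBDBCCBCCBDACCBCCBDADBDDCCBCCBDACCBCCBDADBDDDBDADBDBDBDADBDDDBDADBDBDBDADBDDDBDADBDB ⇒ CCB·CCB·DA·CCB·CCB·DA·DB·DD·CCB·CCB·DA·CCB·CCB·DA·DB·DD·DB·DA·DB·DB·CCB·CCB·DA·CCB·CCB·DA·DB·DD·CCB·CCB·DA·CCB·CCB·DA·DB·DD·DB·DA·DB·DB·DB·DA·DB·DD·DB·DA·DB·DA·CCB·CCB·DA·CCB·CCB·DA·DB·DD·CCB·CCB·DA·CCB·CCB·DA·DB·DD·DB·DA·DB·DB·CCB·CCB·DA·CCB·CCB·DA·DB·DD·CCB·CCB·DA·CCB·CCB·DA·DB·DD·DB·DA·DB·DB·DB·DA·DB·DD·DB·DA·DB·DA·DB·DA·DB·DD·DB·DA·DB·DB·DB·DA·DB·DD·DB·DA·DB·DA·DB·DA·DB·DD·DB·DA·DB·DB·DB·DA·DB·DD·DB·DA·DB·DA
    A ↦ DD
    B ↦ DA
    C ↦ CCB
    D ↦ DB

A->DD, B->DA, C->CCB, D->DB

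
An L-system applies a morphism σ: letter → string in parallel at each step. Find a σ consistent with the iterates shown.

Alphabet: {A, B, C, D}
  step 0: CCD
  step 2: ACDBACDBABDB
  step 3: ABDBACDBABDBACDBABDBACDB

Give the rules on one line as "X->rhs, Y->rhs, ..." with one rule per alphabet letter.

A->AB, B->DB, C->DB, D->AC

  step 2 ⇒ step 3: ACDBACDBABDB ⇒ AB·DB·AC·DB·AB·DB·AC·DB·AB·DB·AC·DB
    A ↦ AB
    B ↦ DB
    C ↦ DB
    D ↦ AC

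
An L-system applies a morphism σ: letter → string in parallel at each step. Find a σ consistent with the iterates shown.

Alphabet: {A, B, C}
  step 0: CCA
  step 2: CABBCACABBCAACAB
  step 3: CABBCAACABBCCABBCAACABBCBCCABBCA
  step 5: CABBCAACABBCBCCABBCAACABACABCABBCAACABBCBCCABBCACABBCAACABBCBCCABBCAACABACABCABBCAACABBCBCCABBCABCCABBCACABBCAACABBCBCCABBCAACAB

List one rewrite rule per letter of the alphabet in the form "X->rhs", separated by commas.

  step 2 ⇒ step 3: CABBCACABBCAACAB ⇒ CAB·BC·A·A·CAB·BC·CAB·BC·A·A·CAB·BC·BC·CAB·BC·A
    A ↦ BC
    B ↦ A
    C ↦ CAB

A->BC, B->A, C->CAB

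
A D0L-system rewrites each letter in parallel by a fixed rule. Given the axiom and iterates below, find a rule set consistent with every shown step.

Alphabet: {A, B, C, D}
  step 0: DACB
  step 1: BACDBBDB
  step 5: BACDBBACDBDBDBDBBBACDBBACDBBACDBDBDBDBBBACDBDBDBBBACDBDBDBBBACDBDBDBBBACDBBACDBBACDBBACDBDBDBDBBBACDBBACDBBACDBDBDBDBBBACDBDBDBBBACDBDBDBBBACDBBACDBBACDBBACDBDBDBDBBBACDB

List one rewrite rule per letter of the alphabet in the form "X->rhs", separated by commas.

A->DB, B->DB, C->B, D->BAC

  step 0 ⇒ step 1: DACB ⇒ BAC·DB·B·DB
    A ↦ DB
    B ↦ DB
    C ↦ B
    D ↦ BAC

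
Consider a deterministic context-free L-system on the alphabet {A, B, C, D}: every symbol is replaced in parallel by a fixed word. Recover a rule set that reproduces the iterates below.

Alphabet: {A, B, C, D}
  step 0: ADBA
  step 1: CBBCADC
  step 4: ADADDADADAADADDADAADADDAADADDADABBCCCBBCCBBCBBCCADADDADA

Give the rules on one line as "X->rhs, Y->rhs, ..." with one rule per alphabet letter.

A->C, B->AD, C->DA, D->BBC

  step 0 ⇒ step 1: ADBA ⇒ C·BBC·AD·C
    A ↦ C
    B ↦ AD
    D ↦ BBC
    C ↦ DA  (constrained at step 1)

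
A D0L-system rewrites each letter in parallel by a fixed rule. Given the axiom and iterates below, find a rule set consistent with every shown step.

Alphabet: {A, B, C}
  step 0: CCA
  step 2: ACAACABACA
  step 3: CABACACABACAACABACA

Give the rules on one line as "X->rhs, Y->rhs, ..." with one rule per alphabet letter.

A->CA, B->A, C->BA

  step 2 ⇒ step 3: ACAACABACA ⇒ CA·BA·CA·CA·BA·CA·A·CA·BA·CA
    A ↦ CA
    B ↦ A
    C ↦ BA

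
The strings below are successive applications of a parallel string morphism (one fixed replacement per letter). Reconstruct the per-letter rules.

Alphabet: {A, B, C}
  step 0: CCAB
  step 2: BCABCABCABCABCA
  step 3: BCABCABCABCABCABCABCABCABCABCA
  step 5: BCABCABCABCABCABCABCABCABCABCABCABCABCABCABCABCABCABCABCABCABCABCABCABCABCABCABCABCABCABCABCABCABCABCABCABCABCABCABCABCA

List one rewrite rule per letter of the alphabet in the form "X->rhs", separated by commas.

  step 2 ⇒ step 3: BCABCABCABCABCA ⇒ BCA·B·CA·BCA·B·CA·BCA·B·CA·BCA·B·CA·BCA·B·CA
    A ↦ CA
    B ↦ BCA
    C ↦ B

A->CA, B->BCA, C->B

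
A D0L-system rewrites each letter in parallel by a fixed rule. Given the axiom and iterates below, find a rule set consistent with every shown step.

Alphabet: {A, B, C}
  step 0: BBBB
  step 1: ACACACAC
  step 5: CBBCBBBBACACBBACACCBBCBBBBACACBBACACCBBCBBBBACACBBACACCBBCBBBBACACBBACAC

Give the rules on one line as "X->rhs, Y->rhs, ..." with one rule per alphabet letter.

  step 0 ⇒ step 1: BBBB ⇒ AC·AC·AC·AC
    B ↦ AC
    A ↦ C  (constrained at step 1)
    C ↦ BB  (constrained at step 1)

A->C, B->AC, C->BB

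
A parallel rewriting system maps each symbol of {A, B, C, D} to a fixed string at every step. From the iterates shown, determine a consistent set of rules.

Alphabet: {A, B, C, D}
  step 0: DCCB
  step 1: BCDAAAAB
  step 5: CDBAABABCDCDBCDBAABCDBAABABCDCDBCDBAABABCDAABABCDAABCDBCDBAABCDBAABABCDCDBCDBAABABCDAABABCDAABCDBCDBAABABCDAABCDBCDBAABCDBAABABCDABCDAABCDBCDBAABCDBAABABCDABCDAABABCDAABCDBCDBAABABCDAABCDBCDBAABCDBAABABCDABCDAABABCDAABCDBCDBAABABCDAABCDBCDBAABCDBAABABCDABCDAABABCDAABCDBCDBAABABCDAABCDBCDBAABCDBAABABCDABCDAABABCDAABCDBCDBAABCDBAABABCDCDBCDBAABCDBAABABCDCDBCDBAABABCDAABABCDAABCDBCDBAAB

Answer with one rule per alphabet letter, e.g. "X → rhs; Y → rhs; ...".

A->CDB, B->AAB, C->A, D->BCD

  step 0 ⇒ step 1: DCCB ⇒ BCD·A·A·AAB
    B ↦ AAB
    C ↦ A
    D ↦ BCD
    A ↦ CDB  (constrained at step 1)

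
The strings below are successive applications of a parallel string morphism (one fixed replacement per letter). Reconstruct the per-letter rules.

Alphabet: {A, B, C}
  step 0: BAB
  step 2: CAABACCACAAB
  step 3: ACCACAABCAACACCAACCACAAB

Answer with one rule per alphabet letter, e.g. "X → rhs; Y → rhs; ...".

  step 2 ⇒ step 3: CAABACCACAAB ⇒ AC·CA·CA·AB·CA·AC·AC·CA·AC·CA·CA·AB
    A ↦ CA
    B ↦ AB
    C ↦ AC

A->CA, B->AB, C->AC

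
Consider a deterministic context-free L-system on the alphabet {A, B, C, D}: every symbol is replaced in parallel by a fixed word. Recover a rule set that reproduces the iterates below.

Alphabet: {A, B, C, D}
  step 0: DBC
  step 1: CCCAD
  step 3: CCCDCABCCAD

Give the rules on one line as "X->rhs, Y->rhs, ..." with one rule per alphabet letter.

A->CAB, B->CCA, C->D, D->C

  step 0 ⇒ step 1: DBC ⇒ C·CCA·D
    B ↦ CCA
    C ↦ D
    D ↦ C
    A ↦ CAB  (constrained at step 1)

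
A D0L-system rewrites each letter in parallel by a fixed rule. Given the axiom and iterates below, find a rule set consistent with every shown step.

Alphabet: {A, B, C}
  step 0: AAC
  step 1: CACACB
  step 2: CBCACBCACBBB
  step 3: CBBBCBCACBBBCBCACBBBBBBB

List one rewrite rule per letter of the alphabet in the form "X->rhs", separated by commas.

A->CA, B->BB, C->CB

  step 2 ⇒ step 3: CBCACBCACBBB ⇒ CB·BB·CB·CA·CB·BB·CB·CA·CB·BB·BB·BB
    A ↦ CA
    B ↦ BB
    C ↦ CB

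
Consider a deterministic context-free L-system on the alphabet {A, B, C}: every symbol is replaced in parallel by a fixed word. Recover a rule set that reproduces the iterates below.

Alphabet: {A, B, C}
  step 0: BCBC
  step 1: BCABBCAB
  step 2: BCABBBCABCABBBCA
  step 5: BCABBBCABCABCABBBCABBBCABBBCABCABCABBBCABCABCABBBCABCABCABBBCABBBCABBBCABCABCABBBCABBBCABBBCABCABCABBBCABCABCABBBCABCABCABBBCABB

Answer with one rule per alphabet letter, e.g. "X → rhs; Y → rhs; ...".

A->B, B->BCA, C->B

  step 1 ⇒ step 2: BCABBCAB ⇒ BCA·B·B·BCA·BCA·B·B·BCA
    A ↦ B
    B ↦ BCA
    C ↦ B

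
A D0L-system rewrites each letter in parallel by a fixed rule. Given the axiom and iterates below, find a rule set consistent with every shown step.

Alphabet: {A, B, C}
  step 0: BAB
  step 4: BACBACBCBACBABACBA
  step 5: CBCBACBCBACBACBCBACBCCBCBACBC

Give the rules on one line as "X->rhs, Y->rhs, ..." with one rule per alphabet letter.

  step 4 ⇒ step 5: BACBACBCBACBABACBA ⇒ C·BC·BA·C·BC·BA·C·BA·C·BC·BA·C·BC·C·BC·BA·C·BC
    A ↦ BC
    B ↦ C
    C ↦ BA

A->BC, B->C, C->BA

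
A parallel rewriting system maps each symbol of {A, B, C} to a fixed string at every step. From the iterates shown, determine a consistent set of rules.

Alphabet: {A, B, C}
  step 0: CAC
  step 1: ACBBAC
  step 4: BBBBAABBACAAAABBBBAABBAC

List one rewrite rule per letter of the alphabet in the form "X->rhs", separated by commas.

  step 0 ⇒ step 1: CAC ⇒ AC·BB·AC
    A ↦ BB
    C ↦ AC
    B ↦ A  (constrained at step 1)

A->BB, B->A, C->AC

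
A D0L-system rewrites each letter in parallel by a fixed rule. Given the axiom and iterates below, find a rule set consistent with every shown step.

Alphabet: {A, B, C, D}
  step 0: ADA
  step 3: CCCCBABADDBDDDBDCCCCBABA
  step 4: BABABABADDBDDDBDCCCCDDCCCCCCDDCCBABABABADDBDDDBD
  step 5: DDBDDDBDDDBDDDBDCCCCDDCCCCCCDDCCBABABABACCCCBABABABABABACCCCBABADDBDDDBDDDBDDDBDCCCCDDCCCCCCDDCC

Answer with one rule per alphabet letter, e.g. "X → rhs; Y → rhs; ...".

  step 4 ⇒ step 5: BABABABADDBDDDBDCCCCDDCCCCCCDDCCBABABABADDBDDDBD ⇒ DD·BD·DD·BD·DD·BD·DD·BD·CC·CC·DD·CC·CC·CC·DD·CC·BA·BA·BA·BA·CC·CC·BA·BA·BA·BA·BA·BA·CC·CC·BA·BA·DD·BD·DD·BD·DD·BD·DD·BD·CC·CC·DD·CC·CC·CC·DD·CC
    A ↦ BD
    B ↦ DD
    C ↦ BA
    D ↦ CC

A->BD, B->DD, C->BA, D->CC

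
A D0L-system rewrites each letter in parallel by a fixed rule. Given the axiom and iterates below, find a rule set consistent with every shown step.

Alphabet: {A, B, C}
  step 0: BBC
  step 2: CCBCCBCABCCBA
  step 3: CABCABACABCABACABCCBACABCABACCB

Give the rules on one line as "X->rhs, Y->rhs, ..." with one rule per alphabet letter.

  step 2 ⇒ step 3: CCBCCBCABCCBA ⇒ CAB·CAB·A·CAB·CAB·A·CAB·CCB·A·CAB·CAB·A·CCB
    A ↦ CCB
    B ↦ A
    C ↦ CAB

A->CCB, B->A, C->CAB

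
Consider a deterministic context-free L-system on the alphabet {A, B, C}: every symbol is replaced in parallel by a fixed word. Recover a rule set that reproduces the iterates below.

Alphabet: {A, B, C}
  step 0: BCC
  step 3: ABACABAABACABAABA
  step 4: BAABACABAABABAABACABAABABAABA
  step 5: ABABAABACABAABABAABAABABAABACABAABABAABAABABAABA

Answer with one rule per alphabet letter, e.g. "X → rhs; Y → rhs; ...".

  step 4 ⇒ step 5: BAABACABAABABAABACABAABABAABA ⇒ A·BA·BA·A·BA·CA·BA·A·BA·BA·A·BA·A·BA·BA·A·BA·CA·BA·A·BA·BA·A·BA·A·BA·BA·A·BA
    A ↦ BA
    B ↦ A
    C ↦ CA

A->BA, B->A, C->CA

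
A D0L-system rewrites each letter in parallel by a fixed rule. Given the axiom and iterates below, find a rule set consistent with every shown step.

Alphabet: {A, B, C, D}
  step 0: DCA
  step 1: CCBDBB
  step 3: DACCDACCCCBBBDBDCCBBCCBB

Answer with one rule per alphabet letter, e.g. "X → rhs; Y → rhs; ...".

A->BB, B->DA, C->BD, D->CC

  step 0 ⇒ step 1: DCA ⇒ CC·BD·BB
    A ↦ BB
    C ↦ BD
    D ↦ CC
    B ↦ DA  (constrained at step 1)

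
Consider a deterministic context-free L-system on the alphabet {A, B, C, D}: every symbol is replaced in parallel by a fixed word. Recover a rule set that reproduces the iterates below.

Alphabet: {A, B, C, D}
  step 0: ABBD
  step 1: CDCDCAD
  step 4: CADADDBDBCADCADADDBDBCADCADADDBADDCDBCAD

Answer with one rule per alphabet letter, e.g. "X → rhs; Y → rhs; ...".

  step 0 ⇒ step 1: ABBD ⇒ C·DC·DC·AD
    A ↦ C
    B ↦ DC
    D ↦ AD
    C ↦ DB  (constrained at step 1)

A->C, B->DC, C->DB, D->AD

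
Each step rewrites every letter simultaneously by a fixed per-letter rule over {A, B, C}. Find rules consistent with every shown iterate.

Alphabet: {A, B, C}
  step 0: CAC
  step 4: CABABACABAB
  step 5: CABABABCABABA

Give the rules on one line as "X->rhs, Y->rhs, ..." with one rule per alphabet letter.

  step 4 ⇒ step 5: CABABACABAB ⇒ CA·B·A·B·A·B·CA·B·A·B·A
    A ↦ B
    B ↦ A
    C ↦ CA

A->B, B->A, C->CA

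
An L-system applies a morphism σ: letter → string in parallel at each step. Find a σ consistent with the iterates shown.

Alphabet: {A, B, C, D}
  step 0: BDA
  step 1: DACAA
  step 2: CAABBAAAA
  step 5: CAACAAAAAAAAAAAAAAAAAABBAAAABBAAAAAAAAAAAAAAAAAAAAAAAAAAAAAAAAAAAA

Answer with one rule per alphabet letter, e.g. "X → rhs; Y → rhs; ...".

A->AA, B->DA, C->BB, D->C

  step 1 ⇒ step 2: DACAA ⇒ C·AA·BB·AA·AA
    A ↦ AA
    C ↦ BB
    D ↦ C
  step 0 ⇒ step 1: BDA ⇒ DA·C·AA
    B ↦ DA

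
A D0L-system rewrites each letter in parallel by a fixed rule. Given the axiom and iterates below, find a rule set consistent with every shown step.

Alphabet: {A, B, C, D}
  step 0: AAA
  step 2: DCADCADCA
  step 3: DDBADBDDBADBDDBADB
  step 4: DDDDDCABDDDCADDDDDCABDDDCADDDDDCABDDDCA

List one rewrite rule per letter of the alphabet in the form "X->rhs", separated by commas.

A->B, B->DCA, C->BAD, D->DD

  step 3 ⇒ step 4: DDBADBDDBADBDDBADB ⇒ DD·DD·DCA·B·DD·DCA·DD·DD·DCA·B·DD·DCA·DD·DD·DCA·B·DD·DCA
    A ↦ B
    B ↦ DCA
    D ↦ DD
  step 2 ⇒ step 3: DCADCADCA ⇒ DD·BAD·B·DD·BAD·B·DD·BAD·B
    C ↦ BAD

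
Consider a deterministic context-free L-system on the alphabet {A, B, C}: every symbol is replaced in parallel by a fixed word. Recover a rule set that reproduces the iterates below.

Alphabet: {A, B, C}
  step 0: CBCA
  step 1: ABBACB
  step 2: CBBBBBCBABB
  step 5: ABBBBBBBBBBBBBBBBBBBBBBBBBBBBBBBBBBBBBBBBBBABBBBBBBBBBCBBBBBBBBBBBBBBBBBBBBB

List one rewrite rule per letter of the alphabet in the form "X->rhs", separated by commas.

A->CB, B->BB, C->A

  step 1 ⇒ step 2: ABBACB ⇒ CB·BB·BB·CB·A·BB
    A ↦ CB
    B ↦ BB
    C ↦ A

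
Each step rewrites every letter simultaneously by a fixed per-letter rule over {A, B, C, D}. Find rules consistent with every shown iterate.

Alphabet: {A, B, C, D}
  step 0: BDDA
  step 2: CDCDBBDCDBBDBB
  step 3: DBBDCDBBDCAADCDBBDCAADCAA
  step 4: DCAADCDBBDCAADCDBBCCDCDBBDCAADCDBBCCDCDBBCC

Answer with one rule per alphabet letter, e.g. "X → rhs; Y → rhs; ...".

  step 3 ⇒ step 4: DBBDCDBBDCAADCDBBDCAADCAA ⇒ DC·A·A·DC·DBB·DC·A·A·DC·DBB·C·C·DC·DBB·DC·A·A·DC·DBB·C·C·DC·DBB·C·C
    A ↦ C
    B ↦ A
    C ↦ DBB
    D ↦ DC

A->C, B->A, C->DBB, D->DC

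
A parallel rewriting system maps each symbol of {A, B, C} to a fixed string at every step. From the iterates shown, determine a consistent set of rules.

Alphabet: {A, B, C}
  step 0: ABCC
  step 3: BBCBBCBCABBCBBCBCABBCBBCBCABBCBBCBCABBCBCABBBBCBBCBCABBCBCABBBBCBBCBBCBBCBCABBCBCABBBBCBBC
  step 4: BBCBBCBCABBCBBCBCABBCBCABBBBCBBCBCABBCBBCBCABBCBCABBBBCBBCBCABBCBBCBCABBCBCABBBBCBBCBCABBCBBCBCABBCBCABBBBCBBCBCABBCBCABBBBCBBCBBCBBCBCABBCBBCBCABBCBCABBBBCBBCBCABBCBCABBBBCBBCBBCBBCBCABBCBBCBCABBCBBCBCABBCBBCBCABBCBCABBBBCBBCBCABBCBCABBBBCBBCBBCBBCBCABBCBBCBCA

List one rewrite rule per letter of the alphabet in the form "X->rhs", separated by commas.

  step 3 ⇒ step 4: BBCBBCBCABBCBBCBCABBCBBCBCABBCBBCBCABBCBCABBBBCBBCBCABBCBCABBBBCBBCBBCBBCBCABBCBCABBBBCBBC ⇒ BBC·BBC·BCA·BBC·BBC·BCA·BBC·BCA·BB·BBC·BBC·BCA·BBC·BBC·BCA·BBC·BCA·BB·BBC·BBC·BCA·BBC·BBC·BCA·BBC·BCA·BB·BBC·BBC·BCA·BBC·BBC·BCA·BBC·BCA·BB·BBC·BBC·BCA·BBC·BCA·BB·BBC·BBC·BBC·BBC·BCA·BBC·BBC·BCA·BBC·BCA·BB·BBC·BBC·BCA·BBC·BCA·BB·BBC·BBC·BBC·BBC·BCA·BBC·BBC·BCA·BBC·BBC·BCA·BBC·BBC·BCA·BBC·BCA·BB·BBC·BBC·BCA·BBC·BCA·BB·BBC·BBC·BBC·BBC·BCA·BBC·BBC·BCA
    A ↦ BB
    B ↦ BBC
    C ↦ BCA

A->BB, B->BBC, C->BCA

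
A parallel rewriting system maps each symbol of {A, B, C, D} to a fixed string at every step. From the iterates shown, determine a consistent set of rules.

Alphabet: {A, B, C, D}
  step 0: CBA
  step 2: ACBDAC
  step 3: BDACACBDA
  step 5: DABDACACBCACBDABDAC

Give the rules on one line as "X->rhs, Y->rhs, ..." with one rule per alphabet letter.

  step 2 ⇒ step 3: ACBDAC ⇒ B·DA·C·AC·B·DA
    A ↦ B
    B ↦ C
    C ↦ DA
    D ↦ AC

A->B, B->C, C->DA, D->AC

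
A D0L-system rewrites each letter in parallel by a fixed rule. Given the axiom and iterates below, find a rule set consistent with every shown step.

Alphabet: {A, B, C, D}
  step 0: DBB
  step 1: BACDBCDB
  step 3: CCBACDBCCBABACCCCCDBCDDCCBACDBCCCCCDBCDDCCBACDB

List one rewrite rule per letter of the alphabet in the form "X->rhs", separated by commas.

A->CDD, B->CDB, C->CC, D->BA

  step 0 ⇒ step 1: DBB ⇒ BA·CDB·CDB
    B ↦ CDB
    D ↦ BA
    A ↦ CDD  (constrained at step 1)
    C ↦ CC  (constrained at step 1)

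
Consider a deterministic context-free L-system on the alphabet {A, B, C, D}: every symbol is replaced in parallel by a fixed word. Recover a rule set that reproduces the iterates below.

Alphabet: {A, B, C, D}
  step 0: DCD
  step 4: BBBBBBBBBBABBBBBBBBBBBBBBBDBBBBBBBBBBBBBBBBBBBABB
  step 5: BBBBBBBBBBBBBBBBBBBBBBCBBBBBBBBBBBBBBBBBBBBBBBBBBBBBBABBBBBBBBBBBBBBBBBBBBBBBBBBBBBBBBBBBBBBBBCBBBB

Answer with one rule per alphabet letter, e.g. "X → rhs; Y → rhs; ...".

A->BBC, B->BB, C->BDB, D->A

  step 4 ⇒ step 5: BBBBBBBBBBABBBBBBBBBBBBBBBDBBBBBBBBBBBBBBBBBBBABB ⇒ BB·BB·BB·BB·BB·BB·BB·BB·BB·BB·BBC·BB·BB·BB·BB·BB·BB·BB·BB·BB·BB·BB·BB·BB·BB·BB·A·BB·BB·BB·BB·BB·BB·BB·BB·BB·BB·BB·BB·BB·BB·BB·BB·BB·BB·BB·BBC·BB·BB
    A ↦ BBC
    B ↦ BB
    D ↦ A
    C ↦ BDB  (constrained at step 0)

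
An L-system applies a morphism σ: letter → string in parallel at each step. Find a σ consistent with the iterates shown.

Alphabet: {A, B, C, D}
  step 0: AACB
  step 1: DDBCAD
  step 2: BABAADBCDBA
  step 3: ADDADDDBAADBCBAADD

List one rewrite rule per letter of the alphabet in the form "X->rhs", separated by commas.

A->D, B->AD, C->BC, D->BA

  step 2 ⇒ step 3: BABAADBCDBA ⇒ AD·D·AD·D·D·BA·AD·BC·BA·AD·D
    A ↦ D
    B ↦ AD
    C ↦ BC
    D ↦ BA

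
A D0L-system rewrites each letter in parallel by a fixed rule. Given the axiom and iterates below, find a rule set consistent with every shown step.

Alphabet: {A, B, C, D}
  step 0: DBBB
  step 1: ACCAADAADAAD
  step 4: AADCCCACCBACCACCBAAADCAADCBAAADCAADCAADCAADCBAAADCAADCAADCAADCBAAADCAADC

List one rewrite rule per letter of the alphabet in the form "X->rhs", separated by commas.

A->C, B->AAD, C->BA, D->ACC

  step 0 ⇒ step 1: DBBB ⇒ ACC·AAD·AAD·AAD
    B ↦ AAD
    D ↦ ACC
    A ↦ C  (constrained at step 1)
    C ↦ BA  (constrained at step 1)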